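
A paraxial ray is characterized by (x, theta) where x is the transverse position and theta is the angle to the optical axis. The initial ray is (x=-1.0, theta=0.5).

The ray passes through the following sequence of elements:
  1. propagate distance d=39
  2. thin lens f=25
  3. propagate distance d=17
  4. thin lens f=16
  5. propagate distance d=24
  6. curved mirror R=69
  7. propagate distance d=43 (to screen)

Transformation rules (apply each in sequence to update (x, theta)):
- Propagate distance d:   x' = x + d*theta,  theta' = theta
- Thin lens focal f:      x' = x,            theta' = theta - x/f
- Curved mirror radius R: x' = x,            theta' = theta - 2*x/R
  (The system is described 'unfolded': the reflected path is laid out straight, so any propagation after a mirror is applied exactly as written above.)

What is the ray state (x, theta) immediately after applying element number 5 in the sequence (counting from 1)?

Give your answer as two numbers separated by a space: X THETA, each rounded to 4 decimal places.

Answer: -12.9700 -1.1413

Derivation:
Initial: x=-1.0000 theta=0.5000
After 1 (propagate distance d=39): x=18.5000 theta=0.5000
After 2 (thin lens f=25): x=18.5000 theta=-0.2400
After 3 (propagate distance d=17): x=14.4200 theta=-0.2400
After 4 (thin lens f=16): x=14.4200 theta=-913/800 (≈-1.1413)
After 5 (propagate distance d=24): x=-12.9700 theta=-913/800 (≈-1.1413)
Rounded to 4 decimal places: x = -12.9700, theta = -1.1413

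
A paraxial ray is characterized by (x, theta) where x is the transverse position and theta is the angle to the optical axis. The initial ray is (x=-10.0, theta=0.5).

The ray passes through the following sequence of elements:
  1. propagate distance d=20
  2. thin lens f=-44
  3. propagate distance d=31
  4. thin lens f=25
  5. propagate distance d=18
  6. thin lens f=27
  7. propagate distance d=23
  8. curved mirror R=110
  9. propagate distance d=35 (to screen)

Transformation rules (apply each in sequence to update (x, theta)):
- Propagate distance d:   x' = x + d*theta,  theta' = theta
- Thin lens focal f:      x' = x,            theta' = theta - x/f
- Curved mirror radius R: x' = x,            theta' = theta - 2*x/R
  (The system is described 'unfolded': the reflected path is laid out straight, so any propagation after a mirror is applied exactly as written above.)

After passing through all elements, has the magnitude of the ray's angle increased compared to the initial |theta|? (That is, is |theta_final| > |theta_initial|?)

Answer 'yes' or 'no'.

Answer: yes

Derivation:
Initial: x=-10.0000 theta=0.5000
After 1 (propagate distance d=20): x=0.0000 theta=0.5000
After 2 (thin lens f=-44): x=0.0000 theta=0.5000
After 3 (propagate distance d=31): x=15.5000 theta=0.5000
After 4 (thin lens f=25): x=15.5000 theta=-0.1200
After 5 (propagate distance d=18): x=13.3400 theta=-0.1200
After 6 (thin lens f=27): x=13.3400 theta=-829/1350 (≈-0.6141)
After 7 (propagate distance d=23): x=-529/675 (≈-0.7837) theta=-829/1350 (≈-0.6141)
After 8 (curved mirror R=110): x=-529/675 (≈-0.7837) theta=-44537/74250 (≈-0.5998)
After 9 (propagate distance d=35 (to screen)): x=-35933/1650 (≈-21.7776) theta=-44537/74250 (≈-0.5998)
|theta_initial|=0.5000 |theta_final|=44537/74250 (≈0.5998) -> increased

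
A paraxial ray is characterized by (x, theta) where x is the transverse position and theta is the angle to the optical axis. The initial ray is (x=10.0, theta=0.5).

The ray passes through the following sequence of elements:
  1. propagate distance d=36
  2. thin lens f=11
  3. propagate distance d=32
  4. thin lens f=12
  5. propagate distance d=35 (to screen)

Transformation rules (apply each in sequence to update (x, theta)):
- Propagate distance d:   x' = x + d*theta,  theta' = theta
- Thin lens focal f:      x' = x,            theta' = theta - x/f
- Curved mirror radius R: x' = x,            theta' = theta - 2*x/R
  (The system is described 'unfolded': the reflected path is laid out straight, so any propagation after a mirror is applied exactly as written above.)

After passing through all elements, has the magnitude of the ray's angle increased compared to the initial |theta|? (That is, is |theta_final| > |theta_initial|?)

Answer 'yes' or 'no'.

Initial: x=10.0000 theta=0.5000
After 1 (propagate distance d=36): x=28.0000 theta=0.5000
After 2 (thin lens f=11): x=28.0000 theta=-45/22 (≈-2.0455)
After 3 (propagate distance d=32): x=-412/11 (≈-37.4545) theta=-45/22 (≈-2.0455)
After 4 (thin lens f=12): x=-412/11 (≈-37.4545) theta=71/66 (≈1.0758)
After 5 (propagate distance d=35 (to screen)): x=13/66 (≈0.1970) theta=71/66 (≈1.0758)
|theta_initial|=0.5000 |theta_final|=71/66 (≈1.0758) -> increased

Answer: yes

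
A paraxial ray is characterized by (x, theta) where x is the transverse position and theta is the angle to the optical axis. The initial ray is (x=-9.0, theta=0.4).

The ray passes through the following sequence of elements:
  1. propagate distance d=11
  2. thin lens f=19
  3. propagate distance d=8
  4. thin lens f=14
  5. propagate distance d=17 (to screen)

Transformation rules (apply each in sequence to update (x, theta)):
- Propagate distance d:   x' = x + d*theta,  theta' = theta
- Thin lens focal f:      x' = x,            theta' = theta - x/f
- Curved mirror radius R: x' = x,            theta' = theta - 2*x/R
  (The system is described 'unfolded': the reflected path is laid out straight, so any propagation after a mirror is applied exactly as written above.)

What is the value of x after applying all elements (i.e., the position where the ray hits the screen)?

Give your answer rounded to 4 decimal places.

Answer: 10.8008

Derivation:
Initial: x=-9.0000 theta=0.4000
After 1 (propagate distance d=11): x=-4.6000 theta=0.4000
After 2 (thin lens f=19): x=-4.6000 theta=61/95 (≈0.6421)
After 3 (propagate distance d=8): x=51/95 (≈0.5368) theta=61/95 (≈0.6421)
After 4 (thin lens f=14): x=51/95 (≈0.5368) theta=803/1330 (≈0.6038)
After 5 (propagate distance d=17 (to screen)): x=2873/266 (≈10.8008) theta=803/1330 (≈0.6038)
Rounded to 4 decimal places: x = 10.8008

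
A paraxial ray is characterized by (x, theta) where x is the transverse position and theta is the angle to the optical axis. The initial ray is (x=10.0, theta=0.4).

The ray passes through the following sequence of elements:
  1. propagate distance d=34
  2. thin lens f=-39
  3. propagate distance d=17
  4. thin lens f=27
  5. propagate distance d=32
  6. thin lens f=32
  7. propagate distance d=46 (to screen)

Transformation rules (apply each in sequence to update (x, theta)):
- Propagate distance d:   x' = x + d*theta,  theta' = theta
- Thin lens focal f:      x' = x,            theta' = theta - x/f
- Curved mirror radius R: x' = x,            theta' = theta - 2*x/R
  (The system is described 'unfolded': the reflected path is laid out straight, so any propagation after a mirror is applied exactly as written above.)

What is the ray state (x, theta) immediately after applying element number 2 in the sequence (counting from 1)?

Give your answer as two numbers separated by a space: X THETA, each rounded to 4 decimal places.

Initial: x=10.0000 theta=0.4000
After 1 (propagate distance d=34): x=23.6000 theta=0.4000
After 2 (thin lens f=-39): x=23.6000 theta=196/195 (≈1.0051)
Rounded to 4 decimal places: x = 23.6000, theta = 1.0051

Answer: 23.6000 1.0051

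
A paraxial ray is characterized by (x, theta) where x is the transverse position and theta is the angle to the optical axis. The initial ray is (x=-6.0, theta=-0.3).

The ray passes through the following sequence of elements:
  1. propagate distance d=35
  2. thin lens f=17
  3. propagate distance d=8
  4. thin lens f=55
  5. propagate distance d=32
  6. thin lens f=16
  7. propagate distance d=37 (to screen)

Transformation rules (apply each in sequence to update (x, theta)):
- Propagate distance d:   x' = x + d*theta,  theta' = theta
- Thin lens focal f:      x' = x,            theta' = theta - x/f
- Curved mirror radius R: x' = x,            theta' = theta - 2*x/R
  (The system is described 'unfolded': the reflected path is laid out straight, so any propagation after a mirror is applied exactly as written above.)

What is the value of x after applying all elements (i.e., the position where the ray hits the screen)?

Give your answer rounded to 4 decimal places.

Answer: 10.2498

Derivation:
Initial: x=-6.0000 theta=-0.3000
After 1 (propagate distance d=35): x=-16.5000 theta=-0.3000
After 2 (thin lens f=17): x=-16.5000 theta=57/85 (≈0.6706)
After 3 (propagate distance d=8): x=-1893/170 (≈-11.1353) theta=57/85 (≈0.6706)
After 4 (thin lens f=55): x=-1893/170 (≈-11.1353) theta=8163/9350 (≈0.8730)
After 5 (propagate distance d=32): x=157101/9350 (≈16.8022) theta=8163/9350 (≈0.8730)
After 6 (thin lens f=16): x=157101/9350 (≈16.8022) theta=-26493/149600 (≈-0.1771)
After 7 (propagate distance d=37 (to screen)): x=61335/5984 (≈10.2498) theta=-26493/149600 (≈-0.1771)
Rounded to 4 decimal places: x = 10.2498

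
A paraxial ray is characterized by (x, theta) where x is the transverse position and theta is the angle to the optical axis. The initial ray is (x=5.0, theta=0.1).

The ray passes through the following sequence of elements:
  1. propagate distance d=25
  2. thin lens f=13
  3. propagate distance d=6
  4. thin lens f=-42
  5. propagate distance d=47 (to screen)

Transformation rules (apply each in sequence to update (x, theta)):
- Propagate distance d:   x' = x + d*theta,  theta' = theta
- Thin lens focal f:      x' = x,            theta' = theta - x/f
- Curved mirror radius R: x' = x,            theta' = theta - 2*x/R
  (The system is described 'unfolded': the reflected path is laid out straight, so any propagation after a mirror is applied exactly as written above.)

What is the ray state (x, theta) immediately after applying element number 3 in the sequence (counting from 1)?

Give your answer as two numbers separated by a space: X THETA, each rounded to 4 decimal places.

Answer: 4.6385 -0.4769

Derivation:
Initial: x=5.0000 theta=0.1000
After 1 (propagate distance d=25): x=7.5000 theta=0.1000
After 2 (thin lens f=13): x=7.5000 theta=-31/65 (≈-0.4769)
After 3 (propagate distance d=6): x=603/130 (≈4.6385) theta=-31/65 (≈-0.4769)
Rounded to 4 decimal places: x = 4.6385, theta = -0.4769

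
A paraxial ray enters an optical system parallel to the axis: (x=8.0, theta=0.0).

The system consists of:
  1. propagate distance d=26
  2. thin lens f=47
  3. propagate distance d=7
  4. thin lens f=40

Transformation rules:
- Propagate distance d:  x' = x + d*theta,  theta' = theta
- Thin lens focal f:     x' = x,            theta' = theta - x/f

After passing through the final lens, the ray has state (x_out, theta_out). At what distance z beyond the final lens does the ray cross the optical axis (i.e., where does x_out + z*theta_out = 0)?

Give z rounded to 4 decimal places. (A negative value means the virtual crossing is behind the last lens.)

Initial: x=8.0000 theta=0.0000
After 1 (propagate distance d=26): x=8.0000 theta=0.0000
After 2 (thin lens f=47): x=8.0000 theta=-8/47 (≈-0.1702)
After 3 (propagate distance d=7): x=320/47 (≈6.8085) theta=-8/47 (≈-0.1702)
After 4 (thin lens f=40): x=320/47 (≈6.8085) theta=-16/47 (≈-0.3404)
z_focus = -x_out/theta_out = -(320/47)/(-16/47) = 20.0000
Rounded to 4 decimal places: z = 20.0000

Answer: 20.0000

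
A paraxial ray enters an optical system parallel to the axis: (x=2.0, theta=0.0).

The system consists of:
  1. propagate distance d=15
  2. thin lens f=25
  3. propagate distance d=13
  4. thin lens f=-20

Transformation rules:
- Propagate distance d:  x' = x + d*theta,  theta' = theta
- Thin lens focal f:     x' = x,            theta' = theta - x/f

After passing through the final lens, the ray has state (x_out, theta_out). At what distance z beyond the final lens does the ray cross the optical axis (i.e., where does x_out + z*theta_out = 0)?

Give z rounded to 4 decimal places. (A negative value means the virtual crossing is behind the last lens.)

Initial: x=2.0000 theta=0.0000
After 1 (propagate distance d=15): x=2.0000 theta=0.0000
After 2 (thin lens f=25): x=2.0000 theta=-0.0800
After 3 (propagate distance d=13): x=0.9600 theta=-0.0800
After 4 (thin lens f=-20): x=0.9600 theta=-0.0320
z_focus = -x_out/theta_out = -(0.9600)/(-0.0320) = 30.0000
Rounded to 4 decimal places: z = 30.0000

Answer: 30.0000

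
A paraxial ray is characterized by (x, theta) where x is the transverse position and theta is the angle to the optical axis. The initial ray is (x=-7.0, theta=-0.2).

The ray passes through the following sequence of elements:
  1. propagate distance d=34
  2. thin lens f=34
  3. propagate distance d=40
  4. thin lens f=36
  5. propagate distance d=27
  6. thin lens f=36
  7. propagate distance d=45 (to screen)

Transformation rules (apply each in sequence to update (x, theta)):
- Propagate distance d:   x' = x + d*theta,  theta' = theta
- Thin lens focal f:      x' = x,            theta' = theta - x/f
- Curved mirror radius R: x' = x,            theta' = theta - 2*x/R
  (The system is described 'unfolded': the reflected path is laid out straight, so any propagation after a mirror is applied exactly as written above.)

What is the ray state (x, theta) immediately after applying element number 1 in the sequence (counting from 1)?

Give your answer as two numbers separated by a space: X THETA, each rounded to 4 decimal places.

Initial: x=-7.0000 theta=-0.2000
After 1 (propagate distance d=34): x=-13.8000 theta=-0.2000
Rounded to 4 decimal places: x = -13.8000, theta = -0.2000

Answer: -13.8000 -0.2000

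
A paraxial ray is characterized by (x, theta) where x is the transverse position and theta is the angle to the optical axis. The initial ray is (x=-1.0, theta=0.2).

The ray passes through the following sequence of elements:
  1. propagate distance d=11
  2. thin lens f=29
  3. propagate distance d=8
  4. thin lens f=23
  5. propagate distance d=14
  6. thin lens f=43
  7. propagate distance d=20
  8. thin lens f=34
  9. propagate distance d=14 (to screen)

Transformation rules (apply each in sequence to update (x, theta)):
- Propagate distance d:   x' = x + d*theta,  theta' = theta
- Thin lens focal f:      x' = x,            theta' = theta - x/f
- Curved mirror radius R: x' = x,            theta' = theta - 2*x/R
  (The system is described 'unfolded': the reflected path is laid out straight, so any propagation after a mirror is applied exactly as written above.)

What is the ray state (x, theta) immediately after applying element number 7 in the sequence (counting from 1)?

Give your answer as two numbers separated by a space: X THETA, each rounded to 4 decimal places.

Answer: 2.7301 -0.0228

Derivation:
Initial: x=-1.0000 theta=0.2000
After 1 (propagate distance d=11): x=1.2000 theta=0.2000
After 2 (thin lens f=29): x=1.2000 theta=23/145 (≈0.1586)
After 3 (propagate distance d=8): x=358/145 (≈2.4690) theta=23/145 (≈0.1586)
After 4 (thin lens f=23): x=358/145 (≈2.4690) theta=171/3335 (≈0.0513)
After 5 (propagate distance d=14): x=10628/3335 (≈3.1868) theta=171/3335 (≈0.0513)
After 6 (thin lens f=43): x=10628/3335 (≈3.1868) theta=-655/28681 (≈-0.0228)
After 7 (propagate distance d=20): x=391504/143405 (≈2.7301) theta=-655/28681 (≈-0.0228)
Rounded to 4 decimal places: x = 2.7301, theta = -0.0228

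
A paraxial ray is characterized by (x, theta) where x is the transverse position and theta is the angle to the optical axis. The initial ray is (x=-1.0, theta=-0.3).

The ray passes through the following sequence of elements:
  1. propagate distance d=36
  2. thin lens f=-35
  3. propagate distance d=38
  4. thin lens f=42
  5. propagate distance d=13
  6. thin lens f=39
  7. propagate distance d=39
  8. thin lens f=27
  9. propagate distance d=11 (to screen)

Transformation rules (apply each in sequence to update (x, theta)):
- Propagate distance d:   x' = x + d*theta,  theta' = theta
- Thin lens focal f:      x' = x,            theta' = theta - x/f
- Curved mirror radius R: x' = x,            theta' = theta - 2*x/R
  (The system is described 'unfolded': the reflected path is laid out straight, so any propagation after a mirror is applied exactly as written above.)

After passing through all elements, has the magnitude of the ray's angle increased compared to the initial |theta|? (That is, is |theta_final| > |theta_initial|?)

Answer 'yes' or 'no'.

Answer: yes

Derivation:
Initial: x=-1.0000 theta=-0.3000
After 1 (propagate distance d=36): x=-11.8000 theta=-0.3000
After 2 (thin lens f=-35): x=-11.8000 theta=-223/350 (≈-0.6371)
After 3 (propagate distance d=38): x=-6302/175 (≈-36.0114) theta=-223/350 (≈-0.6371)
After 4 (thin lens f=42): x=-6302/175 (≈-36.0114) theta=1619/7350 (≈0.2203)
After 5 (propagate distance d=13): x=-243637/7350 (≈-33.1479) theta=1619/7350 (≈0.2203)
After 6 (thin lens f=39): x=-243637/7350 (≈-33.1479) theta=153389/143325 (≈1.0702)
After 7 (propagate distance d=39): x=21047/2450 (≈8.5906) theta=153389/143325 (≈1.0702)
After 8 (thin lens f=27): x=21047/2450 (≈8.5906) theta=92389/122850 (≈0.7520)
After 9 (propagate distance d=11 (to screen)): x=290029/17199 (≈16.8631) theta=92389/122850 (≈0.7520)
|theta_initial|=0.3000 |theta_final|=92389/122850 (≈0.7520) -> increased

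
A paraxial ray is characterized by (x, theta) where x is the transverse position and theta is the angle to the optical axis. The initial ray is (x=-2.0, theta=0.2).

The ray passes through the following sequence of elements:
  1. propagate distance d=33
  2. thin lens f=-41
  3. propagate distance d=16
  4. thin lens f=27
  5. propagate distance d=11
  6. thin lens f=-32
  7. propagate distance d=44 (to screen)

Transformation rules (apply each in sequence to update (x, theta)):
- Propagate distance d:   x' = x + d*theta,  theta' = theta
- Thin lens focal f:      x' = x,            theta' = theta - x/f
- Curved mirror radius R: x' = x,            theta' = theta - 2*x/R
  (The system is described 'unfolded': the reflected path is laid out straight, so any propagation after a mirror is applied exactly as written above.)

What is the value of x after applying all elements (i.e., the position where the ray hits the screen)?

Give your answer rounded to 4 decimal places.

Answer: 19.7604

Derivation:
Initial: x=-2.0000 theta=0.2000
After 1 (propagate distance d=33): x=4.6000 theta=0.2000
After 2 (thin lens f=-41): x=4.6000 theta=64/205 (≈0.3122)
After 3 (propagate distance d=16): x=1967/205 (≈9.5951) theta=64/205 (≈0.3122)
After 4 (thin lens f=27): x=1967/205 (≈9.5951) theta=-239/5535 (≈-0.0432)
After 5 (propagate distance d=11): x=10096/1107 (≈9.1201) theta=-239/5535 (≈-0.0432)
After 6 (thin lens f=-32): x=10096/1107 (≈9.1201) theta=2677/11070 (≈0.2418)
After 7 (propagate distance d=44 (to screen)): x=36458/1845 (≈19.7604) theta=2677/11070 (≈0.2418)
Rounded to 4 decimal places: x = 19.7604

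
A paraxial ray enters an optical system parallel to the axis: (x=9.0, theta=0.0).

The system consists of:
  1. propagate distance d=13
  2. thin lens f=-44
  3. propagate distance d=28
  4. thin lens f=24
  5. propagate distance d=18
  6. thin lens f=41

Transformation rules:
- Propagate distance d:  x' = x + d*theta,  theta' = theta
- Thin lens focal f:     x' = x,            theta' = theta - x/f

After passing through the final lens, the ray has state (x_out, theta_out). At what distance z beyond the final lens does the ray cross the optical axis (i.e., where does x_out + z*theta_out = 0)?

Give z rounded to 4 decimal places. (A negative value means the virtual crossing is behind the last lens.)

Initial: x=9.0000 theta=0.0000
After 1 (propagate distance d=13): x=9.0000 theta=0.0000
After 2 (thin lens f=-44): x=9.0000 theta=9/44 (≈0.2045)
After 3 (propagate distance d=28): x=162/11 (≈14.7273) theta=9/44 (≈0.2045)
After 4 (thin lens f=24): x=162/11 (≈14.7273) theta=-9/22 (≈-0.4091)
After 5 (propagate distance d=18): x=81/11 (≈7.3636) theta=-9/22 (≈-0.4091)
After 6 (thin lens f=41): x=81/11 (≈7.3636) theta=-531/902 (≈-0.5887)
z_focus = -x_out/theta_out = -(81/11)/(-531/902) = 738/59 ≈ 12.5085
Rounded to 4 decimal places: z = 12.5085

Answer: 12.5085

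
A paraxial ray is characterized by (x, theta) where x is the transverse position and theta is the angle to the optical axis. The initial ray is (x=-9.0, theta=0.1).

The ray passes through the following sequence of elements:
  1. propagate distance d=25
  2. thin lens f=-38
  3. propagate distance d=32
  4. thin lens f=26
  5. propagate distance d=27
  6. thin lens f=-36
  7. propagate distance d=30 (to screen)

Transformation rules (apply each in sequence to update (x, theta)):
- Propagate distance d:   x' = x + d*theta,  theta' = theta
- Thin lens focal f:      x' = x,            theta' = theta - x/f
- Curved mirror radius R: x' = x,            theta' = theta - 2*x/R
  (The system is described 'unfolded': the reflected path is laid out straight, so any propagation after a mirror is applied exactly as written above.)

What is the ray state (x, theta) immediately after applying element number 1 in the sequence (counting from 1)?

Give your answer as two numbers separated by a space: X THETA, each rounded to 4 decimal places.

Initial: x=-9.0000 theta=0.1000
After 1 (propagate distance d=25): x=-6.5000 theta=0.1000
Rounded to 4 decimal places: x = -6.5000, theta = 0.1000

Answer: -6.5000 0.1000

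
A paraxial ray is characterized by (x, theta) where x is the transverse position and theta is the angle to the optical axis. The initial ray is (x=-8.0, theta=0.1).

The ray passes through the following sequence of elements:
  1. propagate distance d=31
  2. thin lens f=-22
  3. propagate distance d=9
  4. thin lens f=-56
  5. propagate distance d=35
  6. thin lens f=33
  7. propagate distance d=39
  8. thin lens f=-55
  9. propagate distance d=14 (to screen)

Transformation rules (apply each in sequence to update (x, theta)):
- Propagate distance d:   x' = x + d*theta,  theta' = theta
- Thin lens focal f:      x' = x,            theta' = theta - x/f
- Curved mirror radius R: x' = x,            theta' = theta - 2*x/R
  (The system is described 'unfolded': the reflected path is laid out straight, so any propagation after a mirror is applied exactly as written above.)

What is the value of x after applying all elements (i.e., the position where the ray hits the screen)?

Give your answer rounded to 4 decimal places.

Initial: x=-8.0000 theta=0.1000
After 1 (propagate distance d=31): x=-4.9000 theta=0.1000
After 2 (thin lens f=-22): x=-4.9000 theta=-27/220 (≈-0.1227)
After 3 (propagate distance d=9): x=-1321/220 (≈-6.0045) theta=-27/220 (≈-0.1227)
After 4 (thin lens f=-56): x=-1321/220 (≈-6.0045) theta=-2833/12320 (≈-0.2300)
After 5 (propagate distance d=35): x=-24733/1760 (≈-14.0528) theta=-2833/12320 (≈-0.2300)
After 6 (thin lens f=33): x=-24733/1760 (≈-14.0528) theta=39821/203280 (≈0.1959)
After 7 (propagate distance d=39): x=-173819/27104 (≈-6.4130) theta=39821/203280 (≈0.1959)
After 8 (thin lens f=-55): x=-173819/27104 (≈-6.4130) theta=70921/894432 (≈0.0793)
After 9 (propagate distance d=14 (to screen)): x=-4743133/894432 (≈-5.3030) theta=70921/894432 (≈0.0793)
Rounded to 4 decimal places: x = -5.3030

Answer: -5.3030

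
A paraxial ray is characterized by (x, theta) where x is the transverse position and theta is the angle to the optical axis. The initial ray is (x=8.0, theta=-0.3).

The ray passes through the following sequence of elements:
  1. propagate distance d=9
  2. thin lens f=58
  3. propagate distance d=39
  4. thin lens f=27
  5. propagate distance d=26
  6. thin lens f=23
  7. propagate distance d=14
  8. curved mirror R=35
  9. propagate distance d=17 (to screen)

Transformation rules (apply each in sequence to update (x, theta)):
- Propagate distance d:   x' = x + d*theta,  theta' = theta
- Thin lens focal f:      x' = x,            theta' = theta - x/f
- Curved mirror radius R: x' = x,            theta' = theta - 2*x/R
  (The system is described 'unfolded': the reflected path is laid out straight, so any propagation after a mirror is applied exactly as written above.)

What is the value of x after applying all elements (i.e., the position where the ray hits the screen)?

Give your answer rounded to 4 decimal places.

Initial: x=8.0000 theta=-0.3000
After 1 (propagate distance d=9): x=5.3000 theta=-0.3000
After 2 (thin lens f=58): x=5.3000 theta=-227/580 (≈-0.3914)
After 3 (propagate distance d=39): x=-5779/580 (≈-9.9638) theta=-227/580 (≈-0.3914)
After 4 (thin lens f=27): x=-5779/580 (≈-9.9638) theta=-35/1566 (≈-0.0223)
After 5 (propagate distance d=26): x=-165133/15660 (≈-10.5449) theta=-35/1566 (≈-0.0223)
After 6 (thin lens f=23): x=-165133/15660 (≈-10.5449) theta=52361/120060 (≈0.4361)
After 7 (propagate distance d=14): x=-1598897/360180 (≈-4.4392) theta=52361/120060 (≈0.4361)
After 8 (curved mirror R=35): x=-1598897/360180 (≈-4.4392) theta=8695699/12606300 (≈0.6898)
After 9 (propagate distance d=17 (to screen)): x=22966372/3151575 (≈7.2873) theta=8695699/12606300 (≈0.6898)
Rounded to 4 decimal places: x = 7.2873

Answer: 7.2873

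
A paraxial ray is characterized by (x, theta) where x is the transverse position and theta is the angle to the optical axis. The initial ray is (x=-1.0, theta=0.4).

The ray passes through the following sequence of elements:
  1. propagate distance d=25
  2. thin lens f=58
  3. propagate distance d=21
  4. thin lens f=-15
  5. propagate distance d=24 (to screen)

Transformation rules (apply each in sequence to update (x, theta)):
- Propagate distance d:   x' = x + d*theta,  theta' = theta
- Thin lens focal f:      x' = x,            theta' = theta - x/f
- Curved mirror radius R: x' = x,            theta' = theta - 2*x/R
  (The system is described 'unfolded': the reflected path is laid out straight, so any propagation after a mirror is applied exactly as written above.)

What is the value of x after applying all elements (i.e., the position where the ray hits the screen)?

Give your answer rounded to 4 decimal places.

Answer: 42.6434

Derivation:
Initial: x=-1.0000 theta=0.4000
After 1 (propagate distance d=25): x=9.0000 theta=0.4000
After 2 (thin lens f=58): x=9.0000 theta=71/290 (≈0.2448)
After 3 (propagate distance d=21): x=4101/290 (≈14.1414) theta=71/290 (≈0.2448)
After 4 (thin lens f=-15): x=4101/290 (≈14.1414) theta=861/725 (≈1.1876)
After 5 (propagate distance d=24 (to screen)): x=61833/1450 (≈42.6434) theta=861/725 (≈1.1876)
Rounded to 4 decimal places: x = 42.6434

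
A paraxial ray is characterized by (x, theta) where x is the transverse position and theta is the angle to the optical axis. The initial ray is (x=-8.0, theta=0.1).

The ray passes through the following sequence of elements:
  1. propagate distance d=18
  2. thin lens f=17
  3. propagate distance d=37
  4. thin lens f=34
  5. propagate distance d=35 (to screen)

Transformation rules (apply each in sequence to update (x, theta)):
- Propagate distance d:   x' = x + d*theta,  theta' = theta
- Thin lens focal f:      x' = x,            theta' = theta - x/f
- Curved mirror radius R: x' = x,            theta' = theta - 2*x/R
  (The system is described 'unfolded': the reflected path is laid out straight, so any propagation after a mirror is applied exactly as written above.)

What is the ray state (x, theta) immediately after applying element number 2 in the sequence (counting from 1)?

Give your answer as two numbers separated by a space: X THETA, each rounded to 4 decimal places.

Initial: x=-8.0000 theta=0.1000
After 1 (propagate distance d=18): x=-6.2000 theta=0.1000
After 2 (thin lens f=17): x=-6.2000 theta=79/170 (≈0.4647)
Rounded to 4 decimal places: x = -6.2000, theta = 0.4647

Answer: -6.2000 0.4647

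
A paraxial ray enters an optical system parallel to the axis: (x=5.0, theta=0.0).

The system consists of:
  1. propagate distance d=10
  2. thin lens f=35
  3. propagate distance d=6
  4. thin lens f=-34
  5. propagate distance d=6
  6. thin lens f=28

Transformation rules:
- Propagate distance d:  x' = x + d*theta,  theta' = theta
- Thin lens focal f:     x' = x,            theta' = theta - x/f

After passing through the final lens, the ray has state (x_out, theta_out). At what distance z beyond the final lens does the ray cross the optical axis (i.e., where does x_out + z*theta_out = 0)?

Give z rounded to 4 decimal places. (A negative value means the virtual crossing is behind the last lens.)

Initial: x=5.0000 theta=0.0000
After 1 (propagate distance d=10): x=5.0000 theta=0.0000
After 2 (thin lens f=35): x=5.0000 theta=-1/7 (≈-0.1429)
After 3 (propagate distance d=6): x=29/7 (≈4.1429) theta=-1/7 (≈-0.1429)
After 4 (thin lens f=-34): x=29/7 (≈4.1429) theta=-5/238 (≈-0.0210)
After 5 (propagate distance d=6): x=478/119 (≈4.0168) theta=-5/238 (≈-0.0210)
After 6 (thin lens f=28): x=478/119 (≈4.0168) theta=-137/833 (≈-0.1645)
z_focus = -x_out/theta_out = -(478/119)/(-137/833) = 3346/137 ≈ 24.4234
Rounded to 4 decimal places: z = 24.4234

Answer: 24.4234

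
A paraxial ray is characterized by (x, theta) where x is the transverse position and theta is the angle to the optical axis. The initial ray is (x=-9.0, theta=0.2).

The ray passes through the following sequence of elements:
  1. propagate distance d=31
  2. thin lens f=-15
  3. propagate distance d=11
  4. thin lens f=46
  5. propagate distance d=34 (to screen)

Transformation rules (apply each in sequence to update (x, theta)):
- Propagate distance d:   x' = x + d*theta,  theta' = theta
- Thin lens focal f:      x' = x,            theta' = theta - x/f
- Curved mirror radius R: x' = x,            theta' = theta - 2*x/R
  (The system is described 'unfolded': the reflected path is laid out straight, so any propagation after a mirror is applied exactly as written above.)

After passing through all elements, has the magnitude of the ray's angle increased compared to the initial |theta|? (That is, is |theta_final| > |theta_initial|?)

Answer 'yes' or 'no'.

Answer: no

Derivation:
Initial: x=-9.0000 theta=0.2000
After 1 (propagate distance d=31): x=-2.8000 theta=0.2000
After 2 (thin lens f=-15): x=-2.8000 theta=1/75 (≈0.0133)
After 3 (propagate distance d=11): x=-199/75 (≈-2.6533) theta=1/75 (≈0.0133)
After 4 (thin lens f=46): x=-199/75 (≈-2.6533) theta=49/690 (≈0.0710)
After 5 (propagate distance d=34 (to screen)): x=-412/1725 (≈-0.2388) theta=49/690 (≈0.0710)
|theta_initial|=0.2000 |theta_final|=49/690 (≈0.0710) -> not increased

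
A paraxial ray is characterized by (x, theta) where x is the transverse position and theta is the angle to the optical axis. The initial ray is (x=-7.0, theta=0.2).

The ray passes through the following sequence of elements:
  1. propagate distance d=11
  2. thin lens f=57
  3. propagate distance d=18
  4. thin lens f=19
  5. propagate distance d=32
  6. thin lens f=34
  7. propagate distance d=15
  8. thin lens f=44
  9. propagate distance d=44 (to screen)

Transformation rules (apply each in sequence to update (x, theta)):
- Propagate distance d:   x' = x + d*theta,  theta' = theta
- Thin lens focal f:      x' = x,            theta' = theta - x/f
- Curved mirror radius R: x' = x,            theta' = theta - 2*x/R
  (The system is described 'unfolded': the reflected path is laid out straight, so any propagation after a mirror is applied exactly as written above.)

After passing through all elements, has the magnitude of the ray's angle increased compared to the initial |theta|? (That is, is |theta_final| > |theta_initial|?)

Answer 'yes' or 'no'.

Initial: x=-7.0000 theta=0.2000
After 1 (propagate distance d=11): x=-4.8000 theta=0.2000
After 2 (thin lens f=57): x=-4.8000 theta=27/95 (≈0.2842)
After 3 (propagate distance d=18): x=6/19 (≈0.3158) theta=27/95 (≈0.2842)
After 4 (thin lens f=19): x=6/19 (≈0.3158) theta=483/1805 (≈0.2676)
After 5 (propagate distance d=32): x=16026/1805 (≈8.8787) theta=483/1805 (≈0.2676)
After 6 (thin lens f=34): x=16026/1805 (≈8.8787) theta=198/30685 (≈0.0065)
After 7 (propagate distance d=15): x=275412/30685 (≈8.9755) theta=198/30685 (≈0.0065)
After 8 (thin lens f=44): x=275412/30685 (≈8.9755) theta=-13335/67507 (≈-0.1975)
After 9 (propagate distance d=44 (to screen)): x=8712/30685 (≈0.2839) theta=-13335/67507 (≈-0.1975)
|theta_initial|=0.2000 |theta_final|=13335/67507 (≈0.1975) -> not increased

Answer: no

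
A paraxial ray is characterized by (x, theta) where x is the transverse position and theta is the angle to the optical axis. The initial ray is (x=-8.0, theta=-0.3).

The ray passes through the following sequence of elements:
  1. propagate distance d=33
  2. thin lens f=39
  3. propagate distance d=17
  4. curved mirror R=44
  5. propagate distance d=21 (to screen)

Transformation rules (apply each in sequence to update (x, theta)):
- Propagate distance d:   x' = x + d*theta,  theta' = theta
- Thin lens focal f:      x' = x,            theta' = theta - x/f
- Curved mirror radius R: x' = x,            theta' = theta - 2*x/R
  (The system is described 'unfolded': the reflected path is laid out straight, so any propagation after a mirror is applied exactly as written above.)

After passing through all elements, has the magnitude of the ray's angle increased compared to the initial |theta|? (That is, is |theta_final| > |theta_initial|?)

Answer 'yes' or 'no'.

Initial: x=-8.0000 theta=-0.3000
After 1 (propagate distance d=33): x=-17.9000 theta=-0.3000
After 2 (thin lens f=39): x=-17.9000 theta=31/195 (≈0.1590)
After 3 (propagate distance d=17): x=-5927/390 (≈-15.1974) theta=31/195 (≈0.1590)
After 4 (curved mirror R=44): x=-5927/390 (≈-15.1974) theta=7291/8580 (≈0.8498)
After 5 (propagate distance d=21 (to screen)): x=22717/8580 (≈2.6477) theta=7291/8580 (≈0.8498)
|theta_initial|=0.3000 |theta_final|=7291/8580 (≈0.8498) -> increased

Answer: yes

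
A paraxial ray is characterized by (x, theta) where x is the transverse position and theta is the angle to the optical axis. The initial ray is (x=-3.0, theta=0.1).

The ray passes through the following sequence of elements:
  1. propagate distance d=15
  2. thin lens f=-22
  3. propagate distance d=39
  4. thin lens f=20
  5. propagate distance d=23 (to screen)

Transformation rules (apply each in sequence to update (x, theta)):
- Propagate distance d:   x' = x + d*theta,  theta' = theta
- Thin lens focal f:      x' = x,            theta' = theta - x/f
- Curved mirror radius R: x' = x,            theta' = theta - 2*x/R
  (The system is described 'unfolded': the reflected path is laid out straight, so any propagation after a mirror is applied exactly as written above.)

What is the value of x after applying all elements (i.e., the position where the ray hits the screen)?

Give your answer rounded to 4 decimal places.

Answer: 0.7707

Derivation:
Initial: x=-3.0000 theta=0.1000
After 1 (propagate distance d=15): x=-1.5000 theta=0.1000
After 2 (thin lens f=-22): x=-1.5000 theta=7/220 (≈0.0318)
After 3 (propagate distance d=39): x=-57/220 (≈-0.2591) theta=7/220 (≈0.0318)
After 4 (thin lens f=20): x=-57/220 (≈-0.2591) theta=197/4400 (≈0.0448)
After 5 (propagate distance d=23 (to screen)): x=3391/4400 (≈0.7707) theta=197/4400 (≈0.0448)
Rounded to 4 decimal places: x = 0.7707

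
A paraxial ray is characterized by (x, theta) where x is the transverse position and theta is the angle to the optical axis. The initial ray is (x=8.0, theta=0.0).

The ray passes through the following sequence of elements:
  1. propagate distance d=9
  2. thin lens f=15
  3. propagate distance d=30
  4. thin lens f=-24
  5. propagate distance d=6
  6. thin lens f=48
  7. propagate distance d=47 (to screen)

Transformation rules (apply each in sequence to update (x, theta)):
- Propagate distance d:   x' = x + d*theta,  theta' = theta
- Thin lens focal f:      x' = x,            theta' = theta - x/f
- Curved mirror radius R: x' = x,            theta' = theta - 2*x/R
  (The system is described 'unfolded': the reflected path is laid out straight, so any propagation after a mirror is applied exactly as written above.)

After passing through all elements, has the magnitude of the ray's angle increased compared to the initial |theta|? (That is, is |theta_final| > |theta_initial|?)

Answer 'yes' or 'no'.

Answer: yes

Derivation:
Initial: x=8.0000 theta=0.0000
After 1 (propagate distance d=9): x=8.0000 theta=0.0000
After 2 (thin lens f=15): x=8.0000 theta=-8/15 (≈-0.5333)
After 3 (propagate distance d=30): x=-8.0000 theta=-8/15 (≈-0.5333)
After 4 (thin lens f=-24): x=-8.0000 theta=-13/15 (≈-0.8667)
After 5 (propagate distance d=6): x=-13.2000 theta=-13/15 (≈-0.8667)
After 6 (thin lens f=48): x=-13.2000 theta=-71/120 (≈-0.5917)
After 7 (propagate distance d=47 (to screen)): x=-4921/120 (≈-41.0083) theta=-71/120 (≈-0.5917)
|theta_initial|=0.0000 |theta_final|=71/120 (≈0.5917) -> increased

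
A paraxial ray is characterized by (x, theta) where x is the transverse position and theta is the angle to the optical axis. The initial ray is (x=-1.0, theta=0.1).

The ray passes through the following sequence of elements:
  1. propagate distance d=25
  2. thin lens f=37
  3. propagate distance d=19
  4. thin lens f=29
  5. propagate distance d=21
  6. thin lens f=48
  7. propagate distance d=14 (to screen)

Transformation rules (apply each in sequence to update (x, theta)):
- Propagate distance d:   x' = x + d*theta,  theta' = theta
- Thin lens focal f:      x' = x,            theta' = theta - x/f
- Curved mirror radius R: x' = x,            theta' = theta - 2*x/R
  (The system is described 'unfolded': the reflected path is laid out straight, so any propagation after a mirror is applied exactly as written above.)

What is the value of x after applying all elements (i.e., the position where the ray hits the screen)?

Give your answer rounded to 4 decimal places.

Answer: 0.9612

Derivation:
Initial: x=-1.0000 theta=0.1000
After 1 (propagate distance d=25): x=1.5000 theta=0.1000
After 2 (thin lens f=37): x=1.5000 theta=11/185 (≈0.0595)
After 3 (propagate distance d=19): x=973/370 (≈2.6297) theta=11/185 (≈0.0595)
After 4 (thin lens f=29): x=973/370 (≈2.6297) theta=-67/2146 (≈-0.0312)
After 5 (propagate distance d=21): x=10591/5365 (≈1.9741) theta=-67/2146 (≈-0.0312)
After 6 (thin lens f=48): x=10591/5365 (≈1.9741) theta=-18631/257520 (≈-0.0723)
After 7 (propagate distance d=14 (to screen)): x=123767/128760 (≈0.9612) theta=-18631/257520 (≈-0.0723)
Rounded to 4 decimal places: x = 0.9612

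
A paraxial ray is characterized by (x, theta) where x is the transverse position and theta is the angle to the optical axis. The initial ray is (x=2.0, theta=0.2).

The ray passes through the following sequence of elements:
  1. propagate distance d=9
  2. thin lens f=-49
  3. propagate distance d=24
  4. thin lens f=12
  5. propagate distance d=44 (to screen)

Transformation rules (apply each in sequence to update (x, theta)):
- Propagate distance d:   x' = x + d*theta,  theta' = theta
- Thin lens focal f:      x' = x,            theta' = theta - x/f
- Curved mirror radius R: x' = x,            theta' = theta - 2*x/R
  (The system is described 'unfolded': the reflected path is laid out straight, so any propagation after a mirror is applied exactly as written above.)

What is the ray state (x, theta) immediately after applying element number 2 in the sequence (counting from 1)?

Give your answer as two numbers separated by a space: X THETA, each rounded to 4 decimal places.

Initial: x=2.0000 theta=0.2000
After 1 (propagate distance d=9): x=3.8000 theta=0.2000
After 2 (thin lens f=-49): x=3.8000 theta=68/245 (≈0.2776)
Rounded to 4 decimal places: x = 3.8000, theta = 0.2776

Answer: 3.8000 0.2776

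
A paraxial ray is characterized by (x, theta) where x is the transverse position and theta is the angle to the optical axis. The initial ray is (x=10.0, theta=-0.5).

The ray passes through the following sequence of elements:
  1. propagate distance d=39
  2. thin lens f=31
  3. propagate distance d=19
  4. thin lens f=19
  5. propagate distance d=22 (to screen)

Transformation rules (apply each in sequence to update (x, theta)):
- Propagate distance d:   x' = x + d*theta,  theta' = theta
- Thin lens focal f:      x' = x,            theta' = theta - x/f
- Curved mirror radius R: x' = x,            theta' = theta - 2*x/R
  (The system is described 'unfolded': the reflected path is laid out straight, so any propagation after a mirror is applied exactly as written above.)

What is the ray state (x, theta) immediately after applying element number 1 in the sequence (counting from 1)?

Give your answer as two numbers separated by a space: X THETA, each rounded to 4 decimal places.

Answer: -9.5000 -0.5000

Derivation:
Initial: x=10.0000 theta=-0.5000
After 1 (propagate distance d=39): x=-9.5000 theta=-0.5000
Rounded to 4 decimal places: x = -9.5000, theta = -0.5000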